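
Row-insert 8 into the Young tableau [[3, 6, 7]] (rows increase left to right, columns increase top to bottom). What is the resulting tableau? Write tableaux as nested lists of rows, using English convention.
8 is larger than every entry of row 1, so it is appended to row 1. The new tableau is [[3, 6, 7, 8]].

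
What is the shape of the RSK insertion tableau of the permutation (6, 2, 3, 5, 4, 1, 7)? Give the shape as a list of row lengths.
Row-insert each entry into an empty tableau.

After inserting 6: P = [[6]].
After inserting 2: P = [[2], [6]].
After inserting 3: P = [[2, 3], [6]].
After inserting 5: P = [[2, 3, 5], [6]].
After inserting 4: P = [[2, 3, 4], [5], [6]].
After inserting 1: P = [[1, 3, 4], [2], [5], [6]].
After inserting 7: P = [[1, 3, 4, 7], [2], [5], [6]].

The final insertion tableau P = [[1, 3, 4, 7], [2], [5], [6]] has shape [4, 1, 1, 1].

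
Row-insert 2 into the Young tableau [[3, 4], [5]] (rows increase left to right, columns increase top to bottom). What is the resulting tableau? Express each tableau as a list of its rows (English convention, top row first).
[[2, 4], [3], [5]]

In row 1, 2 replaces 3 (the leftmost entry greater than 2); 3 is bumped to row 2. In row 2, 3 replaces 5 (the leftmost entry greater than 3); 5 is bumped to row 3. 5 starts a new row 3. The new tableau is [[2, 4], [3], [5]].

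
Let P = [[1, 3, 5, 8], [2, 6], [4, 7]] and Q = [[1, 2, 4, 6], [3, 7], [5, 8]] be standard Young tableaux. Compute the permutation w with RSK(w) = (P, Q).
Reverse the RSK construction: for i from n down to 1, find the cell of Q containing i, remove the entry at that cell from P, and reverse-bump it up through P; the value ejected from row 1 is w(i).

Step i=8: Q has 8 at row 3, column 2; remove 7 from row 3 of P and reverse-bump: 7 enters row 2 and ejects 6; 6 enters row 1 and ejects 5. So w(8) = 5. P is now [[1, 3, 6, 8], [2, 7], [4]].
Step i=7: Q has 7 at row 2, column 2; remove 7 from row 2 of P and reverse-bump: 7 enters row 1 and ejects 6. So w(7) = 6. P is now [[1, 3, 7, 8], [2], [4]].
Step i=6: Q has 6 at row 1, column 4; remove that cell from P, ejecting 8. So w(6) = 8. P is now [[1, 3, 7], [2], [4]].
Step i=5: Q has 5 at row 3, column 1; remove 4 from row 3 of P and reverse-bump: 4 enters row 2 and ejects 2; 2 enters row 1 and ejects 1. So w(5) = 1. P is now [[2, 3, 7], [4]].
Step i=4: Q has 4 at row 1, column 3; remove that cell from P, ejecting 7. So w(4) = 7. P is now [[2, 3], [4]].
Step i=3: Q has 3 at row 2, column 1; remove 4 from row 2 of P and reverse-bump: 4 enters row 1 and ejects 3. So w(3) = 3. P is now [[2, 4]].
Step i=2: Q has 2 at row 1, column 2; remove that cell from P, ejecting 4. So w(2) = 4. P is now [[2]].
Step i=1: Q has 1 at row 1, column 1; remove that cell from P, ejecting 2. So w(1) = 2. P is now [].

So w = 2 4 3 7 1 8 6 5.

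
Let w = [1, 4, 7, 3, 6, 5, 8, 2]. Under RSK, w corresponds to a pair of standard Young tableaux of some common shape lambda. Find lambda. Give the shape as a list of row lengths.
Row-insert each entry into an empty tableau.

After inserting 1: P = [[1]].
After inserting 4: P = [[1, 4]].
After inserting 7: P = [[1, 4, 7]].
After inserting 3: P = [[1, 3, 7], [4]].
After inserting 6: P = [[1, 3, 6], [4, 7]].
After inserting 5: P = [[1, 3, 5], [4, 6], [7]].
After inserting 8: P = [[1, 3, 5, 8], [4, 6], [7]].
After inserting 2: P = [[1, 2, 5, 8], [3, 6], [4], [7]].

The final insertion tableau P = [[1, 2, 5, 8], [3, 6], [4], [7]] has shape [4, 2, 1, 1].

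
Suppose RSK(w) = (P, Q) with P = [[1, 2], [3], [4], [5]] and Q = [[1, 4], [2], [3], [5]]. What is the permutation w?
Reverse the RSK construction: for i from n down to 1, find the cell of Q containing i, remove the entry at that cell from P, and reverse-bump it up through P; the value ejected from row 1 is w(i).

Step i=5: Q has 5 at row 4, column 1; remove 5 from row 4 of P and reverse-bump: 5 enters row 3 and ejects 4; 4 enters row 2 and ejects 3; 3 enters row 1 and ejects 2. So w(5) = 2. P is now [[1, 3], [4], [5]].
Step i=4: Q has 4 at row 1, column 2; remove that cell from P, ejecting 3. So w(4) = 3. P is now [[1], [4], [5]].
Step i=3: Q has 3 at row 3, column 1; remove 5 from row 3 of P and reverse-bump: 5 enters row 2 and ejects 4; 4 enters row 1 and ejects 1. So w(3) = 1. P is now [[4], [5]].
Step i=2: Q has 2 at row 2, column 1; remove 5 from row 2 of P and reverse-bump: 5 enters row 1 and ejects 4. So w(2) = 4. P is now [[5]].
Step i=1: Q has 1 at row 1, column 1; remove that cell from P, ejecting 5. So w(1) = 5. P is now [].

So w = 5 4 1 3 2.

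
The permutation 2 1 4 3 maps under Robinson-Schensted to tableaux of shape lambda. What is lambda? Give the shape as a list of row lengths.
[2, 2]

Row-insert each entry into an empty tableau.

After inserting 2: P = [[2]].
After inserting 1: P = [[1], [2]].
After inserting 4: P = [[1, 4], [2]].
After inserting 3: P = [[1, 3], [2, 4]].

The final insertion tableau P = [[1, 3], [2, 4]] has shape [2, 2].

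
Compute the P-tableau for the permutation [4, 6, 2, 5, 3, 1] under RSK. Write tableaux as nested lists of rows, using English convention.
Insert 4: appended to row 1. P = [[4]].
Insert 6: appended to row 1. P = [[4, 6]].
Insert 2: 2 bumps 4 from row 1; 4 starts row 2. P = [[2, 6], [4]].
Insert 5: 5 bumps 6 from row 1; 6 appends to row 2. P = [[2, 5], [4, 6]].
Insert 3: 3 bumps 5 from row 1; 5 bumps 6 from row 2; 6 starts row 3. P = [[2, 3], [4, 5], [6]].
Insert 1: 1 bumps 2 from row 1; 2 bumps 4 from row 2; 4 bumps 6 from row 3; 6 starts row 4. P = [[1, 3], [2, 5], [4], [6]].

So P = [[1, 3], [2, 5], [4], [6]].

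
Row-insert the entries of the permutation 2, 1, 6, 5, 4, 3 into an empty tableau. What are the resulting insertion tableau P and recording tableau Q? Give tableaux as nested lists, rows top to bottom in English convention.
P = [[1, 3], [2, 4], [5], [6]], Q = [[1, 3], [2, 4], [5], [6]]

Insert each entry of the permutation into P by Schensted row insertion, recording in Q the position of each new cell.

Insert 2: appended to row 1. P = [[2]].
Insert 1: 1 bumps 2 from row 1; 2 starts row 2. P = [[1], [2]].
Insert 6: appended to row 1. P = [[1, 6], [2]].
Insert 5: 5 bumps 6 from row 1; 6 appends to row 2. P = [[1, 5], [2, 6]].
Insert 4: 4 bumps 5 from row 1; 5 bumps 6 from row 2; 6 starts row 3. P = [[1, 4], [2, 5], [6]].
Insert 3: 3 bumps 4 from row 1; 4 bumps 5 from row 2; 5 bumps 6 from row 3; 6 starts row 4. P = [[1, 3], [2, 4], [5], [6]].

So P = [[1, 3], [2, 4], [5], [6]], Q = [[1, 3], [2, 4], [5], [6]].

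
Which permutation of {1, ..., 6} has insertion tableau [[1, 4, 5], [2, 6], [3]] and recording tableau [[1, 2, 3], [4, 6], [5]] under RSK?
Reverse RSK: for i = n, n-1, ..., 1, locate i in Q, remove the corresponding corner cell from P, and reverse-bump its entry up through P; the value ejected from row 1 is w(i).

So w = 3 4 6 2 1 5.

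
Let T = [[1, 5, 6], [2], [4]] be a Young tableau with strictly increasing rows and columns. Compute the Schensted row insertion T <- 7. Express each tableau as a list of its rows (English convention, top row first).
[[1, 5, 6, 7], [2], [4]]

7 is larger than every entry of row 1, so it is appended to row 1. The new tableau is [[1, 5, 6, 7], [2], [4]].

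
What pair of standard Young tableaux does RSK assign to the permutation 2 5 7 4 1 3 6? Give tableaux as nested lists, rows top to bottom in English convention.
P = [[1, 3, 6], [2, 4, 7], [5]], Q = [[1, 2, 3], [4, 6, 7], [5]]

Insert each entry of the permutation into P by Schensted row insertion, recording in Q the position of each new cell.

Insert 2: appended to row 1. P = [[2]].
Insert 5: appended to row 1. P = [[2, 5]].
Insert 7: appended to row 1. P = [[2, 5, 7]].
Insert 4: 4 bumps 5 from row 1; 5 starts row 2. P = [[2, 4, 7], [5]].
Insert 1: 1 bumps 2 from row 1; 2 bumps 5 from row 2; 5 starts row 3. P = [[1, 4, 7], [2], [5]].
Insert 3: 3 bumps 4 from row 1; 4 appends to row 2. P = [[1, 3, 7], [2, 4], [5]].
Insert 6: 6 bumps 7 from row 1; 7 appends to row 2. P = [[1, 3, 6], [2, 4, 7], [5]].

So P = [[1, 3, 6], [2, 4, 7], [5]], Q = [[1, 2, 3], [4, 6, 7], [5]].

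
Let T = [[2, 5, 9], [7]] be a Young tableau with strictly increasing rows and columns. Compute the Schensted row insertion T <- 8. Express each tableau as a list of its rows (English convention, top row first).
In row 1, 8 replaces 9 (the leftmost entry greater than 8); 9 is bumped to row 2. 9 is appended to row 2. The new tableau is [[2, 5, 8], [7, 9]].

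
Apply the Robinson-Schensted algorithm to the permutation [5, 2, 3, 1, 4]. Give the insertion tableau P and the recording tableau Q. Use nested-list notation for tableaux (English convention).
Insert each entry of the permutation into P by Schensted row insertion, recording in Q the position of each new cell.

Insert 5: appended to row 1. P = [[5]].
Insert 2: 2 bumps 5 from row 1; 5 starts row 2. P = [[2], [5]].
Insert 3: appended to row 1. P = [[2, 3], [5]].
Insert 1: 1 bumps 2 from row 1; 2 bumps 5 from row 2; 5 starts row 3. P = [[1, 3], [2], [5]].
Insert 4: appended to row 1. P = [[1, 3, 4], [2], [5]].

So P = [[1, 3, 4], [2], [5]], Q = [[1, 3, 5], [2], [4]].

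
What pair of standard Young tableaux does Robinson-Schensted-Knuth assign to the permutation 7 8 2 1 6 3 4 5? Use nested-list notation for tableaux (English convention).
P = [[1, 3, 4, 5], [2, 6], [7, 8]], Q = [[1, 2, 7, 8], [3, 5], [4, 6]]

Insert each entry of the permutation into P by Schensted row insertion, recording in Q the position of each new cell.

Insert 7: appended to row 1. P = [[7]], Q = [[1]].
Insert 8: appended to row 1. P = [[7, 8]], Q = [[1, 2]].
Insert 2: 2 bumps 7 from row 1; 7 starts row 2. P = [[2, 8], [7]], Q = [[1, 2], [3]].
Insert 1: 1 bumps 2 from row 1; 2 bumps 7 from row 2; 7 starts row 3. P = [[1, 8], [2], [7]], Q = [[1, 2], [3], [4]].
Insert 6: 6 bumps 8 from row 1; 8 appends to row 2. P = [[1, 6], [2, 8], [7]], Q = [[1, 2], [3, 5], [4]].
Insert 3: 3 bumps 6 from row 1; 6 bumps 8 from row 2; 8 appends to row 3. P = [[1, 3], [2, 6], [7, 8]], Q = [[1, 2], [3, 5], [4, 6]].
Insert 4: appended to row 1. P = [[1, 3, 4], [2, 6], [7, 8]], Q = [[1, 2, 7], [3, 5], [4, 6]].
Insert 5: appended to row 1. P = [[1, 3, 4, 5], [2, 6], [7, 8]], Q = [[1, 2, 7, 8], [3, 5], [4, 6]].

So P = [[1, 3, 4, 5], [2, 6], [7, 8]], Q = [[1, 2, 7, 8], [3, 5], [4, 6]].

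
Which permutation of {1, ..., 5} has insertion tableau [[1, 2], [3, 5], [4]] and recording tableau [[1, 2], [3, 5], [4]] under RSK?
4 5 3 1 2

Reverse the RSK construction: for i from n down to 1, find the cell of Q containing i, remove the entry at that cell from P, and reverse-bump it up through P; the value ejected from row 1 is w(i).

Step i=5: Q has 5 at row 2, column 2; remove 5 from row 2 of P and reverse-bump: 5 enters row 1 and ejects 2. So w(5) = 2. P is now [[1, 5], [3], [4]].
Step i=4: Q has 4 at row 3, column 1; remove 4 from row 3 of P and reverse-bump: 4 enters row 2 and ejects 3; 3 enters row 1 and ejects 1. So w(4) = 1. P is now [[3, 5], [4]].
Step i=3: Q has 3 at row 2, column 1; remove 4 from row 2 of P and reverse-bump: 4 enters row 1 and ejects 3. So w(3) = 3. P is now [[4, 5]].
Step i=2: Q has 2 at row 1, column 2; remove that cell from P, ejecting 5. So w(2) = 5. P is now [[4]].
Step i=1: Q has 1 at row 1, column 1; remove that cell from P, ejecting 4. So w(1) = 4. P is now [].

So w = 4 5 3 1 2.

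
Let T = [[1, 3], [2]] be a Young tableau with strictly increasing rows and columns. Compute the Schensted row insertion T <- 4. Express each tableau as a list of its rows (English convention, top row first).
4 is larger than every entry of row 1, so it is appended to row 1. The new tableau is [[1, 3, 4], [2]].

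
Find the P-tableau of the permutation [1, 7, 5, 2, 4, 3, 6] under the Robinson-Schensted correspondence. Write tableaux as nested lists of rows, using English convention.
After inserting 1: P = [[1]].
After inserting 7: P = [[1, 7]].
After inserting 5: P = [[1, 5], [7]].
After inserting 2: P = [[1, 2], [5], [7]].
After inserting 4: P = [[1, 2, 4], [5], [7]].
After inserting 3: P = [[1, 2, 3], [4], [5], [7]].
After inserting 6: P = [[1, 2, 3, 6], [4], [5], [7]].

So P = [[1, 2, 3, 6], [4], [5], [7]].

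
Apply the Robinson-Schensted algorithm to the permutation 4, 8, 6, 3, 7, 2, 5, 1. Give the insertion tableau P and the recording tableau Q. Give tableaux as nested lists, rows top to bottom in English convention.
Insert each entry of the permutation into P by Schensted row insertion, recording in Q the position of each new cell.

Insert 4: appended to row 1. P = [[4]].
Insert 8: appended to row 1. P = [[4, 8]].
Insert 6: 6 bumps 8 from row 1; 8 starts row 2. P = [[4, 6], [8]].
Insert 3: 3 bumps 4 from row 1; 4 bumps 8 from row 2; 8 starts row 3. P = [[3, 6], [4], [8]].
Insert 7: appended to row 1. P = [[3, 6, 7], [4], [8]].
Insert 2: 2 bumps 3 from row 1; 3 bumps 4 from row 2; 4 bumps 8 from row 3; 8 starts row 4. P = [[2, 6, 7], [3], [4], [8]].
Insert 5: 5 bumps 6 from row 1; 6 appends to row 2. P = [[2, 5, 7], [3, 6], [4], [8]].
Insert 1: 1 bumps 2 from row 1; 2 bumps 3 from row 2; 3 bumps 4 from row 3; 4 bumps 8 from row 4; 8 starts row 5. P = [[1, 5, 7], [2, 6], [3], [4], [8]].

So P = [[1, 5, 7], [2, 6], [3], [4], [8]], Q = [[1, 2, 5], [3, 7], [4], [6], [8]].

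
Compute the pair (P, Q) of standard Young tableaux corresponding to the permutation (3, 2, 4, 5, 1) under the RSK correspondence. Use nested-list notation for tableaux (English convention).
P = [[1, 4, 5], [2], [3]], Q = [[1, 3, 4], [2], [5]]

Insert each entry of the permutation into P by Schensted row insertion, recording in Q the position of each new cell.

After inserting 3: P = [[3]].
After inserting 2: P = [[2], [3]].
After inserting 4: P = [[2, 4], [3]].
After inserting 5: P = [[2, 4, 5], [3]].
After inserting 1: P = [[1, 4, 5], [2], [3]].

So P = [[1, 4, 5], [2], [3]], Q = [[1, 3, 4], [2], [5]].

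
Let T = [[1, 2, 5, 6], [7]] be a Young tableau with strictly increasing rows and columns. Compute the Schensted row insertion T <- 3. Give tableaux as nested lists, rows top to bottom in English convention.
[[1, 2, 3, 6], [5], [7]]

In row 1, 3 replaces 5 (the leftmost entry greater than 3); 5 is bumped to row 2. In row 2, 5 replaces 7 (the leftmost entry greater than 5); 7 is bumped to row 3. 7 starts a new row 3. The new tableau is [[1, 2, 3, 6], [5], [7]].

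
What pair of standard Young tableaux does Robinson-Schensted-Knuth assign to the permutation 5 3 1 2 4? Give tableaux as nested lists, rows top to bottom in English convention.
P = [[1, 2, 4], [3], [5]], Q = [[1, 4, 5], [2], [3]]

Insert each entry of the permutation into P by Schensted row insertion, recording in Q the position of each new cell.

Insert 5: appended to row 1. P = [[5]].
Insert 3: 3 bumps 5 from row 1; 5 starts row 2. P = [[3], [5]].
Insert 1: 1 bumps 3 from row 1; 3 bumps 5 from row 2; 5 starts row 3. P = [[1], [3], [5]].
Insert 2: appended to row 1. P = [[1, 2], [3], [5]].
Insert 4: appended to row 1. P = [[1, 2, 4], [3], [5]].

So P = [[1, 2, 4], [3], [5]], Q = [[1, 4, 5], [2], [3]].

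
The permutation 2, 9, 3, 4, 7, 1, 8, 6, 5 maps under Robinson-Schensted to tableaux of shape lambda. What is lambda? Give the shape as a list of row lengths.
[5, 2, 1, 1]

RSK row insertion gives P = [[1, 3, 4, 5, 8], [2, 6], [7], [9]], which has shape [5, 2, 1, 1].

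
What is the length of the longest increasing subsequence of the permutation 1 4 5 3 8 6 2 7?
5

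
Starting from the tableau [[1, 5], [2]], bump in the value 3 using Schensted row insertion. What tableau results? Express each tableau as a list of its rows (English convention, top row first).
[[1, 3], [2, 5]]

In row 1, 3 replaces 5 (the leftmost entry greater than 3); 5 is bumped to row 2. 5 is appended to row 2. The new tableau is [[1, 3], [2, 5]].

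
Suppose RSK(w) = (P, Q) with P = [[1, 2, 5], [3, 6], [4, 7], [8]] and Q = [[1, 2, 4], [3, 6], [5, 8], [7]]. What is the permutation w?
Reverse the RSK construction: for i from n down to 1, find the cell of Q containing i, remove the entry at that cell from P, and reverse-bump it up through P; the value ejected from row 1 is w(i).

Step i=8: Q has 8 at row 3, column 2; remove 7 from row 3 of P and reverse-bump: 7 enters row 2 and ejects 6; 6 enters row 1 and ejects 5. So w(8) = 5. P is now [[1, 2, 6], [3, 7], [4], [8]].
Step i=7: Q has 7 at row 4, column 1; remove 8 from row 4 of P and reverse-bump: 8 enters row 3 and ejects 4; 4 enters row 2 and ejects 3; 3 enters row 1 and ejects 2. So w(7) = 2. P is now [[1, 3, 6], [4, 7], [8]].
Step i=6: Q has 6 at row 2, column 2; remove 7 from row 2 of P and reverse-bump: 7 enters row 1 and ejects 6. So w(6) = 6. P is now [[1, 3, 7], [4], [8]].
Step i=5: Q has 5 at row 3, column 1; remove 8 from row 3 of P and reverse-bump: 8 enters row 2 and ejects 4; 4 enters row 1 and ejects 3. So w(5) = 3. P is now [[1, 4, 7], [8]].
Step i=4: Q has 4 at row 1, column 3; remove that cell from P, ejecting 7. So w(4) = 7. P is now [[1, 4], [8]].
Step i=3: Q has 3 at row 2, column 1; remove 8 from row 2 of P and reverse-bump: 8 enters row 1 and ejects 4. So w(3) = 4. P is now [[1, 8]].
Step i=2: Q has 2 at row 1, column 2; remove that cell from P, ejecting 8. So w(2) = 8. P is now [[1]].
Step i=1: Q has 1 at row 1, column 1; remove that cell from P, ejecting 1. So w(1) = 1. P is now [].

So w = 1 8 4 7 3 6 2 5.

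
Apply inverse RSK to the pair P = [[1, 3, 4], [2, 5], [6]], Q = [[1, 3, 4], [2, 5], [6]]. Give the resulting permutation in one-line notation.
Reverse the RSK construction: for i from n down to 1, find the cell of Q containing i, remove the entry at that cell from P, and reverse-bump it up through P; the value ejected from row 1 is w(i).

Step i=6: Q has 6 at row 3, column 1; remove 6 from row 3 of P and reverse-bump: 6 enters row 2 and ejects 5; 5 enters row 1 and ejects 4. So w(6) = 4. P is now [[1, 3, 5], [2, 6]].
Step i=5: Q has 5 at row 2, column 2; remove 6 from row 2 of P and reverse-bump: 6 enters row 1 and ejects 5. So w(5) = 5. P is now [[1, 3, 6], [2]].
Step i=4: Q has 4 at row 1, column 3; remove that cell from P, ejecting 6. So w(4) = 6. P is now [[1, 3], [2]].
Step i=3: Q has 3 at row 1, column 2; remove that cell from P, ejecting 3. So w(3) = 3. P is now [[1], [2]].
Step i=2: Q has 2 at row 2, column 1; remove 2 from row 2 of P and reverse-bump: 2 enters row 1 and ejects 1. So w(2) = 1. P is now [[2]].
Step i=1: Q has 1 at row 1, column 1; remove that cell from P, ejecting 2. So w(1) = 2. P is now [].

So w = 2 1 3 6 5 4.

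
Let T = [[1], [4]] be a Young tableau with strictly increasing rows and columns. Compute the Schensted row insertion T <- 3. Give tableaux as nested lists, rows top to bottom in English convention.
[[1, 3], [4]]

3 is larger than every entry of row 1, so it is appended to row 1. The new tableau is [[1, 3], [4]].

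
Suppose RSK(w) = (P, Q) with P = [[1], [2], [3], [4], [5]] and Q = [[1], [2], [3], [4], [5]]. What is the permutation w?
Reverse the RSK construction: for i from n down to 1, find the cell of Q containing i, remove the entry at that cell from P, and reverse-bump it up through P; the value ejected from row 1 is w(i).

Step i=5: Q has 5 at row 5, column 1; remove 5 from row 5 of P and reverse-bump: 5 enters row 4 and ejects 4; 4 enters row 3 and ejects 3; 3 enters row 2 and ejects 2; 2 enters row 1 and ejects 1. So w(5) = 1. P is now [[2], [3], [4], [5]].
Step i=4: Q has 4 at row 4, column 1; remove 5 from row 4 of P and reverse-bump: 5 enters row 3 and ejects 4; 4 enters row 2 and ejects 3; 3 enters row 1 and ejects 2. So w(4) = 2. P is now [[3], [4], [5]].
Step i=3: Q has 3 at row 3, column 1; remove 5 from row 3 of P and reverse-bump: 5 enters row 2 and ejects 4; 4 enters row 1 and ejects 3. So w(3) = 3. P is now [[4], [5]].
Step i=2: Q has 2 at row 2, column 1; remove 5 from row 2 of P and reverse-bump: 5 enters row 1 and ejects 4. So w(2) = 4. P is now [[5]].
Step i=1: Q has 1 at row 1, column 1; remove that cell from P, ejecting 5. So w(1) = 5. P is now [].

So w = 5 4 3 2 1.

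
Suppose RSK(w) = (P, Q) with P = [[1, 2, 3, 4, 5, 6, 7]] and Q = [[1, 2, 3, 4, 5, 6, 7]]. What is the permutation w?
Reverse the RSK construction: for i from n down to 1, find the cell of Q containing i, remove the entry at that cell from P, and reverse-bump it up through P; the value ejected from row 1 is w(i).

Step i=7: Q has 7 at row 1, column 7; remove that cell from P, ejecting 7. So w(7) = 7. P is now [[1, 2, 3, 4, 5, 6]].
Step i=6: Q has 6 at row 1, column 6; remove that cell from P, ejecting 6. So w(6) = 6. P is now [[1, 2, 3, 4, 5]].
Step i=5: Q has 5 at row 1, column 5; remove that cell from P, ejecting 5. So w(5) = 5. P is now [[1, 2, 3, 4]].
Step i=4: Q has 4 at row 1, column 4; remove that cell from P, ejecting 4. So w(4) = 4. P is now [[1, 2, 3]].
Step i=3: Q has 3 at row 1, column 3; remove that cell from P, ejecting 3. So w(3) = 3. P is now [[1, 2]].
Step i=2: Q has 2 at row 1, column 2; remove that cell from P, ejecting 2. So w(2) = 2. P is now [[1]].
Step i=1: Q has 1 at row 1, column 1; remove that cell from P, ejecting 1. So w(1) = 1. P is now [].

So w = 1 2 3 4 5 6 7.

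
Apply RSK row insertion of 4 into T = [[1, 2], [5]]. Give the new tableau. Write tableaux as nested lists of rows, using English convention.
[[1, 2, 4], [5]]

4 is larger than every entry of row 1, so it is appended to row 1. The new tableau is [[1, 2, 4], [5]].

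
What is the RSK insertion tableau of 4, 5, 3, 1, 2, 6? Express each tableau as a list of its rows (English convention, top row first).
P = [[1, 2, 6], [3, 5], [4]]

Insert 4: appended to row 1. P = [[4]].
Insert 5: appended to row 1. P = [[4, 5]].
Insert 3: 3 bumps 4 from row 1; 4 starts row 2. P = [[3, 5], [4]].
Insert 1: 1 bumps 3 from row 1; 3 bumps 4 from row 2; 4 starts row 3. P = [[1, 5], [3], [4]].
Insert 2: 2 bumps 5 from row 1; 5 appends to row 2. P = [[1, 2], [3, 5], [4]].
Insert 6: appended to row 1. P = [[1, 2, 6], [3, 5], [4]].

So P = [[1, 2, 6], [3, 5], [4]].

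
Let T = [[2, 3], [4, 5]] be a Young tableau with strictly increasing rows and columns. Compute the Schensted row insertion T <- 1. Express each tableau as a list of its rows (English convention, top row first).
[[1, 3], [2, 5], [4]]

In row 1, 1 replaces 2 (the leftmost entry greater than 1); 2 is bumped to row 2. In row 2, 2 replaces 4 (the leftmost entry greater than 2); 4 is bumped to row 3. 4 starts a new row 3. The new tableau is [[1, 3], [2, 5], [4]].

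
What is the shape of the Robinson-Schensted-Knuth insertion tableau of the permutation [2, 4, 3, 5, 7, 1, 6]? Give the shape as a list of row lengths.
Row-insert each entry into an empty tableau.

After inserting 2: P = [[2]].
After inserting 4: P = [[2, 4]].
After inserting 3: P = [[2, 3], [4]].
After inserting 5: P = [[2, 3, 5], [4]].
After inserting 7: P = [[2, 3, 5, 7], [4]].
After inserting 1: P = [[1, 3, 5, 7], [2], [4]].
After inserting 6: P = [[1, 3, 5, 6], [2, 7], [4]].

The final insertion tableau P = [[1, 3, 5, 6], [2, 7], [4]] has shape [4, 2, 1].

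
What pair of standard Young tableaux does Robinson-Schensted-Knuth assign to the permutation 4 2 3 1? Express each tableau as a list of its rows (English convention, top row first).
Insert each entry of the permutation into P by Schensted row insertion, recording in Q the position of each new cell.

Insert 4: appended to row 1. P = [[4]], Q = [[1]].
Insert 2: 2 bumps 4 from row 1; 4 starts row 2. P = [[2], [4]], Q = [[1], [2]].
Insert 3: appended to row 1. P = [[2, 3], [4]], Q = [[1, 3], [2]].
Insert 1: 1 bumps 2 from row 1; 2 bumps 4 from row 2; 4 starts row 3. P = [[1, 3], [2], [4]], Q = [[1, 3], [2], [4]].

So P = [[1, 3], [2], [4]], Q = [[1, 3], [2], [4]].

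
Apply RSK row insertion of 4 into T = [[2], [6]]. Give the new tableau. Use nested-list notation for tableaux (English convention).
[[2, 4], [6]]

4 is larger than every entry of row 1, so it is appended to row 1. The new tableau is [[2, 4], [6]].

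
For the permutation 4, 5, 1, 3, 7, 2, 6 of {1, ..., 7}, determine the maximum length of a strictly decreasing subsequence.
3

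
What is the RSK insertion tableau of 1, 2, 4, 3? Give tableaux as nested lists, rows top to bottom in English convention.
P = [[1, 2, 3], [4]]

Insert 1: appended to row 1. P = [[1]].
Insert 2: appended to row 1. P = [[1, 2]].
Insert 4: appended to row 1. P = [[1, 2, 4]].
Insert 3: 3 bumps 4 from row 1; 4 starts row 2. P = [[1, 2, 3], [4]].

So P = [[1, 2, 3], [4]].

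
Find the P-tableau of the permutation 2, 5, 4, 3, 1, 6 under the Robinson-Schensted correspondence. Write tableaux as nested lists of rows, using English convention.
P = [[1, 3, 6], [2], [4], [5]]

After inserting 2: P = [[2]].
After inserting 5: P = [[2, 5]].
After inserting 4: P = [[2, 4], [5]].
After inserting 3: P = [[2, 3], [4], [5]].
After inserting 1: P = [[1, 3], [2], [4], [5]].
After inserting 6: P = [[1, 3, 6], [2], [4], [5]].

So P = [[1, 3, 6], [2], [4], [5]].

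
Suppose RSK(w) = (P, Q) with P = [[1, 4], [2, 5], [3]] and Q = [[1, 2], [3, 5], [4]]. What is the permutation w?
3 5 2 1 4

Reverse the RSK construction: for i from n down to 1, find the cell of Q containing i, remove the entry at that cell from P, and reverse-bump it up through P; the value ejected from row 1 is w(i).

Step i=5: Q has 5 at row 2, column 2; remove 5 from row 2 of P and reverse-bump: 5 enters row 1 and ejects 4. So w(5) = 4. P is now [[1, 5], [2], [3]].
Step i=4: Q has 4 at row 3, column 1; remove 3 from row 3 of P and reverse-bump: 3 enters row 2 and ejects 2; 2 enters row 1 and ejects 1. So w(4) = 1. P is now [[2, 5], [3]].
Step i=3: Q has 3 at row 2, column 1; remove 3 from row 2 of P and reverse-bump: 3 enters row 1 and ejects 2. So w(3) = 2. P is now [[3, 5]].
Step i=2: Q has 2 at row 1, column 2; remove that cell from P, ejecting 5. So w(2) = 5. P is now [[3]].
Step i=1: Q has 1 at row 1, column 1; remove that cell from P, ejecting 3. So w(1) = 3. P is now [].

So w = 3 5 2 1 4.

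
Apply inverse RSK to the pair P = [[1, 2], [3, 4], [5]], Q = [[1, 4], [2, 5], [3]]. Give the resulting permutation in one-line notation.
5 3 1 4 2

Reverse the RSK construction: for i from n down to 1, find the cell of Q containing i, remove the entry at that cell from P, and reverse-bump it up through P; the value ejected from row 1 is w(i).

Step i=5: Q has 5 at row 2, column 2; remove 4 from row 2 of P and reverse-bump: 4 enters row 1 and ejects 2. So w(5) = 2. P is now [[1, 4], [3], [5]].
Step i=4: Q has 4 at row 1, column 2; remove that cell from P, ejecting 4. So w(4) = 4. P is now [[1], [3], [5]].
Step i=3: Q has 3 at row 3, column 1; remove 5 from row 3 of P and reverse-bump: 5 enters row 2 and ejects 3; 3 enters row 1 and ejects 1. So w(3) = 1. P is now [[3], [5]].
Step i=2: Q has 2 at row 2, column 1; remove 5 from row 2 of P and reverse-bump: 5 enters row 1 and ejects 3. So w(2) = 3. P is now [[5]].
Step i=1: Q has 1 at row 1, column 1; remove that cell from P, ejecting 5. So w(1) = 5. P is now [].

So w = 5 3 1 4 2.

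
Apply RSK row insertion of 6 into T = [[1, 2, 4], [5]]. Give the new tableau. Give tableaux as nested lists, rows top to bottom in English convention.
[[1, 2, 4, 6], [5]]

6 is larger than every entry of row 1, so it is appended to row 1. The new tableau is [[1, 2, 4, 6], [5]].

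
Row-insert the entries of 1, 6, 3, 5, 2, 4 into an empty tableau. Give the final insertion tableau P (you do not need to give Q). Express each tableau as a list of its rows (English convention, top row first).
P = [[1, 2, 4], [3, 5], [6]]

Insert 1: appended to row 1. P = [[1]].
Insert 6: appended to row 1. P = [[1, 6]].
Insert 3: 3 bumps 6 from row 1; 6 starts row 2. P = [[1, 3], [6]].
Insert 5: appended to row 1. P = [[1, 3, 5], [6]].
Insert 2: 2 bumps 3 from row 1; 3 bumps 6 from row 2; 6 starts row 3. P = [[1, 2, 5], [3], [6]].
Insert 4: 4 bumps 5 from row 1; 5 appends to row 2. P = [[1, 2, 4], [3, 5], [6]].

So P = [[1, 2, 4], [3, 5], [6]].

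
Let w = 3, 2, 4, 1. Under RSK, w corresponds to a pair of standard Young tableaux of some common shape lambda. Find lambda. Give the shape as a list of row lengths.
[2, 1, 1]

Row-insert each entry into an empty tableau.

After inserting 3: P = [[3]].
After inserting 2: P = [[2], [3]].
After inserting 4: P = [[2, 4], [3]].
After inserting 1: P = [[1, 4], [2], [3]].

The final insertion tableau P = [[1, 4], [2], [3]] has shape [2, 1, 1].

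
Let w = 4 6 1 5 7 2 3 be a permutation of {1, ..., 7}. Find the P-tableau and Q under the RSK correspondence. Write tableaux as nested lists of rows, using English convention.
P = [[1, 2, 3], [4, 5, 7], [6]], Q = [[1, 2, 5], [3, 4, 7], [6]]

Insert each entry of the permutation into P by Schensted row insertion, recording in Q the position of each new cell.

Insert 4: appended to row 1. P = [[4]].
Insert 6: appended to row 1. P = [[4, 6]].
Insert 1: 1 bumps 4 from row 1; 4 starts row 2. P = [[1, 6], [4]].
Insert 5: 5 bumps 6 from row 1; 6 appends to row 2. P = [[1, 5], [4, 6]].
Insert 7: appended to row 1. P = [[1, 5, 7], [4, 6]].
Insert 2: 2 bumps 5 from row 1; 5 bumps 6 from row 2; 6 starts row 3. P = [[1, 2, 7], [4, 5], [6]].
Insert 3: 3 bumps 7 from row 1; 7 appends to row 2. P = [[1, 2, 3], [4, 5, 7], [6]].

So P = [[1, 2, 3], [4, 5, 7], [6]], Q = [[1, 2, 5], [3, 4, 7], [6]].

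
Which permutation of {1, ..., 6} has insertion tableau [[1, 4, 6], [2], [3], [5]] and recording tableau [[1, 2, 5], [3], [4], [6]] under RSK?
3 5 4 2 6 1

Reverse the RSK construction: for i from n down to 1, find the cell of Q containing i, remove the entry at that cell from P, and reverse-bump it up through P; the value ejected from row 1 is w(i).

Step i=6: Q has 6 at row 4, column 1; remove 5 from row 4 of P and reverse-bump: 5 enters row 3 and ejects 3; 3 enters row 2 and ejects 2; 2 enters row 1 and ejects 1. So w(6) = 1. P is now [[2, 4, 6], [3], [5]].
Step i=5: Q has 5 at row 1, column 3; remove that cell from P, ejecting 6. So w(5) = 6. P is now [[2, 4], [3], [5]].
Step i=4: Q has 4 at row 3, column 1; remove 5 from row 3 of P and reverse-bump: 5 enters row 2 and ejects 3; 3 enters row 1 and ejects 2. So w(4) = 2. P is now [[3, 4], [5]].
Step i=3: Q has 3 at row 2, column 1; remove 5 from row 2 of P and reverse-bump: 5 enters row 1 and ejects 4. So w(3) = 4. P is now [[3, 5]].
Step i=2: Q has 2 at row 1, column 2; remove that cell from P, ejecting 5. So w(2) = 5. P is now [[3]].
Step i=1: Q has 1 at row 1, column 1; remove that cell from P, ejecting 3. So w(1) = 3. P is now [].

So w = 3 5 4 2 6 1.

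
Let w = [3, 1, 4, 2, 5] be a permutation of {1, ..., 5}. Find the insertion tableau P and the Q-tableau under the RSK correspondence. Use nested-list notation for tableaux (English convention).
P = [[1, 2, 5], [3, 4]], Q = [[1, 3, 5], [2, 4]]

Insert each entry of the permutation into P by Schensted row insertion, recording in Q the position of each new cell.

After inserting 3: P = [[3]].
After inserting 1: P = [[1], [3]].
After inserting 4: P = [[1, 4], [3]].
After inserting 2: P = [[1, 2], [3, 4]].
After inserting 5: P = [[1, 2, 5], [3, 4]].

So P = [[1, 2, 5], [3, 4]], Q = [[1, 3, 5], [2, 4]].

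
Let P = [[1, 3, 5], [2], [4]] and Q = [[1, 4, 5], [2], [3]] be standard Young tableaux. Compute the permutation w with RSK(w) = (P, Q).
Reverse the RSK construction: for i from n down to 1, find the cell of Q containing i, remove the entry at that cell from P, and reverse-bump it up through P; the value ejected from row 1 is w(i).

Step i=5: Q has 5 at row 1, column 3; remove that cell from P, ejecting 5. So w(5) = 5. P is now [[1, 3], [2], [4]].
Step i=4: Q has 4 at row 1, column 2; remove that cell from P, ejecting 3. So w(4) = 3. P is now [[1], [2], [4]].
Step i=3: Q has 3 at row 3, column 1; remove 4 from row 3 of P and reverse-bump: 4 enters row 2 and ejects 2; 2 enters row 1 and ejects 1. So w(3) = 1. P is now [[2], [4]].
Step i=2: Q has 2 at row 2, column 1; remove 4 from row 2 of P and reverse-bump: 4 enters row 1 and ejects 2. So w(2) = 2. P is now [[4]].
Step i=1: Q has 1 at row 1, column 1; remove that cell from P, ejecting 4. So w(1) = 4. P is now [].

So w = 4 2 1 3 5.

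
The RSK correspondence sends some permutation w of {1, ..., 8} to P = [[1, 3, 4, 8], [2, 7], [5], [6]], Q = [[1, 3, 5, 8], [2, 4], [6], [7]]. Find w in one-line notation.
Reverse the RSK construction: for i from n down to 1, find the cell of Q containing i, remove the entry at that cell from P, and reverse-bump it up through P; the value ejected from row 1 is w(i).

Step i=8: Q has 8 at row 1, column 4; remove that cell from P, ejecting 8. So w(8) = 8. P is now [[1, 3, 4], [2, 7], [5], [6]].
Step i=7: Q has 7 at row 4, column 1; remove 6 from row 4 of P and reverse-bump: 6 enters row 3 and ejects 5; 5 enters row 2 and ejects 2; 2 enters row 1 and ejects 1. So w(7) = 1. P is now [[2, 3, 4], [5, 7], [6]].
Step i=6: Q has 6 at row 3, column 1; remove 6 from row 3 of P and reverse-bump: 6 enters row 2 and ejects 5; 5 enters row 1 and ejects 4. So w(6) = 4. P is now [[2, 3, 5], [6, 7]].
Step i=5: Q has 5 at row 1, column 3; remove that cell from P, ejecting 5. So w(5) = 5. P is now [[2, 3], [6, 7]].
Step i=4: Q has 4 at row 2, column 2; remove 7 from row 2 of P and reverse-bump: 7 enters row 1 and ejects 3. So w(4) = 3. P is now [[2, 7], [6]].
Step i=3: Q has 3 at row 1, column 2; remove that cell from P, ejecting 7. So w(3) = 7. P is now [[2], [6]].
Step i=2: Q has 2 at row 2, column 1; remove 6 from row 2 of P and reverse-bump: 6 enters row 1 and ejects 2. So w(2) = 2. P is now [[6]].
Step i=1: Q has 1 at row 1, column 1; remove that cell from P, ejecting 6. So w(1) = 6. P is now [].

So w = 6 2 7 3 5 4 1 8.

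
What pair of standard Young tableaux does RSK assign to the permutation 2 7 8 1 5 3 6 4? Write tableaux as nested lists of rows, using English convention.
P = [[1, 3, 4], [2, 5, 6], [7, 8]], Q = [[1, 2, 3], [4, 5, 7], [6, 8]]

Insert each entry of the permutation into P by Schensted row insertion, recording in Q the position of each new cell.

Insert 2: appended to row 1. P = [[2]].
Insert 7: appended to row 1. P = [[2, 7]].
Insert 8: appended to row 1. P = [[2, 7, 8]].
Insert 1: 1 bumps 2 from row 1; 2 starts row 2. P = [[1, 7, 8], [2]].
Insert 5: 5 bumps 7 from row 1; 7 appends to row 2. P = [[1, 5, 8], [2, 7]].
Insert 3: 3 bumps 5 from row 1; 5 bumps 7 from row 2; 7 starts row 3. P = [[1, 3, 8], [2, 5], [7]].
Insert 6: 6 bumps 8 from row 1; 8 appends to row 2. P = [[1, 3, 6], [2, 5, 8], [7]].
Insert 4: 4 bumps 6 from row 1; 6 bumps 8 from row 2; 8 appends to row 3. P = [[1, 3, 4], [2, 5, 6], [7, 8]].

So P = [[1, 3, 4], [2, 5, 6], [7, 8]], Q = [[1, 2, 3], [4, 5, 7], [6, 8]].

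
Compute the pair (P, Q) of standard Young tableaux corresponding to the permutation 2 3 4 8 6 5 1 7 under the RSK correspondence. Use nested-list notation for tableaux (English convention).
Insert each entry of the permutation into P by Schensted row insertion, recording in Q the position of each new cell.

Insert 2: appended to row 1. P = [[2]].
Insert 3: appended to row 1. P = [[2, 3]].
Insert 4: appended to row 1. P = [[2, 3, 4]].
Insert 8: appended to row 1. P = [[2, 3, 4, 8]].
Insert 6: 6 bumps 8 from row 1; 8 starts row 2. P = [[2, 3, 4, 6], [8]].
Insert 5: 5 bumps 6 from row 1; 6 bumps 8 from row 2; 8 starts row 3. P = [[2, 3, 4, 5], [6], [8]].
Insert 1: 1 bumps 2 from row 1; 2 bumps 6 from row 2; 6 bumps 8 from row 3; 8 starts row 4. P = [[1, 3, 4, 5], [2], [6], [8]].
Insert 7: appended to row 1. P = [[1, 3, 4, 5, 7], [2], [6], [8]].

So P = [[1, 3, 4, 5, 7], [2], [6], [8]], Q = [[1, 2, 3, 4, 8], [5], [6], [7]].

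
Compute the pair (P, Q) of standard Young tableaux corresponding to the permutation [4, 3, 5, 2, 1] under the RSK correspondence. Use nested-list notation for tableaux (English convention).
P = [[1, 5], [2], [3], [4]], Q = [[1, 3], [2], [4], [5]]

Insert each entry of the permutation into P by Schensted row insertion, recording in Q the position of each new cell.

After inserting 4: P = [[4]].
After inserting 3: P = [[3], [4]].
After inserting 5: P = [[3, 5], [4]].
After inserting 2: P = [[2, 5], [3], [4]].
After inserting 1: P = [[1, 5], [2], [3], [4]].

So P = [[1, 5], [2], [3], [4]], Q = [[1, 3], [2], [4], [5]].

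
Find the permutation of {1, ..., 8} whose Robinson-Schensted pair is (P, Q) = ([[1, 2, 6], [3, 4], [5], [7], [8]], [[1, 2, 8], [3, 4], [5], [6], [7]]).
3 8 1 7 5 4 2 6

Reverse the RSK construction: for i from n down to 1, find the cell of Q containing i, remove the entry at that cell from P, and reverse-bump it up through P; the value ejected from row 1 is w(i).

Step i=8: Q has 8 at row 1, column 3; remove that cell from P, ejecting 6. So w(8) = 6. P is now [[1, 2], [3, 4], [5], [7], [8]].
Step i=7: Q has 7 at row 5, column 1; remove 8 from row 5 of P and reverse-bump: 8 enters row 4 and ejects 7; 7 enters row 3 and ejects 5; 5 enters row 2 and ejects 4; 4 enters row 1 and ejects 2. So w(7) = 2. P is now [[1, 4], [3, 5], [7], [8]].
Step i=6: Q has 6 at row 4, column 1; remove 8 from row 4 of P and reverse-bump: 8 enters row 3 and ejects 7; 7 enters row 2 and ejects 5; 5 enters row 1 and ejects 4. So w(6) = 4. P is now [[1, 5], [3, 7], [8]].
Step i=5: Q has 5 at row 3, column 1; remove 8 from row 3 of P and reverse-bump: 8 enters row 2 and ejects 7; 7 enters row 1 and ejects 5. So w(5) = 5. P is now [[1, 7], [3, 8]].
Step i=4: Q has 4 at row 2, column 2; remove 8 from row 2 of P and reverse-bump: 8 enters row 1 and ejects 7. So w(4) = 7. P is now [[1, 8], [3]].
Step i=3: Q has 3 at row 2, column 1; remove 3 from row 2 of P and reverse-bump: 3 enters row 1 and ejects 1. So w(3) = 1. P is now [[3, 8]].
Step i=2: Q has 2 at row 1, column 2; remove that cell from P, ejecting 8. So w(2) = 8. P is now [[3]].
Step i=1: Q has 1 at row 1, column 1; remove that cell from P, ejecting 3. So w(1) = 3. P is now [].

So w = 3 8 1 7 5 4 2 6.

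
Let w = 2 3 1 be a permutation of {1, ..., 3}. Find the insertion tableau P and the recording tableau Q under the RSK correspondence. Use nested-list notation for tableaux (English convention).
P = [[1, 3], [2]], Q = [[1, 2], [3]]

Insert each entry of the permutation into P by Schensted row insertion, recording in Q the position of each new cell.

Insert 2: appended to row 1. P = [[2]], Q = [[1]].
Insert 3: appended to row 1. P = [[2, 3]], Q = [[1, 2]].
Insert 1: 1 bumps 2 from row 1; 2 starts row 2. P = [[1, 3], [2]], Q = [[1, 2], [3]].

So P = [[1, 3], [2]], Q = [[1, 2], [3]].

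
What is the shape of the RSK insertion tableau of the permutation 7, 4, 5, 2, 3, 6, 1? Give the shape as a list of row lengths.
[3, 2, 1, 1]

Row-insert each entry into an empty tableau.

After inserting 7: P = [[7]].
After inserting 4: P = [[4], [7]].
After inserting 5: P = [[4, 5], [7]].
After inserting 2: P = [[2, 5], [4], [7]].
After inserting 3: P = [[2, 3], [4, 5], [7]].
After inserting 6: P = [[2, 3, 6], [4, 5], [7]].
After inserting 1: P = [[1, 3, 6], [2, 5], [4], [7]].

The final insertion tableau P = [[1, 3, 6], [2, 5], [4], [7]] has shape [3, 2, 1, 1].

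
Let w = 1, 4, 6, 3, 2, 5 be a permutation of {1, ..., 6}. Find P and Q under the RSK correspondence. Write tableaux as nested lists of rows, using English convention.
P = [[1, 2, 5], [3, 6], [4]], Q = [[1, 2, 3], [4, 6], [5]]

Insert each entry of the permutation into P by Schensted row insertion, recording in Q the position of each new cell.

Insert 1: appended to row 1. P = [[1]].
Insert 4: appended to row 1. P = [[1, 4]].
Insert 6: appended to row 1. P = [[1, 4, 6]].
Insert 3: 3 bumps 4 from row 1; 4 starts row 2. P = [[1, 3, 6], [4]].
Insert 2: 2 bumps 3 from row 1; 3 bumps 4 from row 2; 4 starts row 3. P = [[1, 2, 6], [3], [4]].
Insert 5: 5 bumps 6 from row 1; 6 appends to row 2. P = [[1, 2, 5], [3, 6], [4]].

So P = [[1, 2, 5], [3, 6], [4]], Q = [[1, 2, 3], [4, 6], [5]].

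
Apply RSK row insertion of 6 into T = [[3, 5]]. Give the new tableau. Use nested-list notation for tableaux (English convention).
[[3, 5, 6]]

6 is larger than every entry of row 1, so it is appended to row 1. The new tableau is [[3, 5, 6]].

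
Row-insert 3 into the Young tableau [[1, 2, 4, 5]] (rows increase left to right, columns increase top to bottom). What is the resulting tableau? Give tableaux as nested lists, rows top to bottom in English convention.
[[1, 2, 3, 5], [4]]

In row 1, 3 replaces 4 (the leftmost entry greater than 3); 4 is bumped to row 2. 4 starts a new row 2. The new tableau is [[1, 2, 3, 5], [4]].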